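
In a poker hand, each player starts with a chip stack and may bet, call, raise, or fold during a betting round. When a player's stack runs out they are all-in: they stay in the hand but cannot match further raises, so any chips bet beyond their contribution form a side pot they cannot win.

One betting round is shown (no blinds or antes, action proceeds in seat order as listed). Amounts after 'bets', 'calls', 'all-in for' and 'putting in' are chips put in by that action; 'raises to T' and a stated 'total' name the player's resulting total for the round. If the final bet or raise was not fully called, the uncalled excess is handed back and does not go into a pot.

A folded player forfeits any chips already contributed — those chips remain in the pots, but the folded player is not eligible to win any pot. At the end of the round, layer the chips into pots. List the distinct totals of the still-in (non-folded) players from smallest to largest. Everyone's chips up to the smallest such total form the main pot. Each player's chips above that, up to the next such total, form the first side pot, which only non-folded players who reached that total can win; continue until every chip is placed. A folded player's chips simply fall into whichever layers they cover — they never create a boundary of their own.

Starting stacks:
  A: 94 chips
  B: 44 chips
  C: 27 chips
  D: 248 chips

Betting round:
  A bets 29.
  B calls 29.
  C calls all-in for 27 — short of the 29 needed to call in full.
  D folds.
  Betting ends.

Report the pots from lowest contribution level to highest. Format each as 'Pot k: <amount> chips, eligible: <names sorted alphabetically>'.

Pot 1: 81 chips, eligible: A, B, C
Pot 2: 4 chips, eligible: A, B

Derivation:
Contributions: A=29, B=29, C=27
Folded: D
Pot levels (distinct totals of non-folded players): 27, 29
Layer 1-27: 27 each from A, B, C = 27*3 = 81 chips; eligible A, B, C
Layer 28-29: 2 each from A, B = 2*2 = 4 chips; eligible A, B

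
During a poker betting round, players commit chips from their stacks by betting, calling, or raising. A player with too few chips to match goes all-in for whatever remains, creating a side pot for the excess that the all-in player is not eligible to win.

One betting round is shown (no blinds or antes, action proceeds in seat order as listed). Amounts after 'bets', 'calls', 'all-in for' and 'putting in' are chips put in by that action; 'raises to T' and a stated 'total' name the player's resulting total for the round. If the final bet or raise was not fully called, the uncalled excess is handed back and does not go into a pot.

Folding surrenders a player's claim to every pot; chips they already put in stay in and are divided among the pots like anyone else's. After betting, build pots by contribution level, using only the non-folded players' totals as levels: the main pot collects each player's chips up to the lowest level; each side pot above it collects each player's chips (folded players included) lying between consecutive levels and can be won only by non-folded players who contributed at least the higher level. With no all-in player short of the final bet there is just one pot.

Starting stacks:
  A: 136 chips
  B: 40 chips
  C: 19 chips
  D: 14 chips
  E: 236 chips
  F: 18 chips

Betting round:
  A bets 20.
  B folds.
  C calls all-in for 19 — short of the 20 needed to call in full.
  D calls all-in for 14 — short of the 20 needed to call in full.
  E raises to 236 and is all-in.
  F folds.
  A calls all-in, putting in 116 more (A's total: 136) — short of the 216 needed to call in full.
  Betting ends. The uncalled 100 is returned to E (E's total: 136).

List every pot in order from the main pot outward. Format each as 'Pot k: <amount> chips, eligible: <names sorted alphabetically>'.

Pot 1: 56 chips, eligible: A, C, D, E
Pot 2: 15 chips, eligible: A, C, E
Pot 3: 234 chips, eligible: A, E

Derivation:
Contributions (after 100 returned to E): A=136, C=19, D=14, E=136
Folded: B, F
Pot levels (distinct totals of non-folded players): 14, 19, 136
Layer 1-14: 14 each from A, C, D, E = 14*4 = 56 chips; eligible A, C, D, E
Layer 15-19: 5 each from A, C, E = 5*3 = 15 chips; eligible A, C, E
Layer 20-136: 117 each from A, E = 117*2 = 234 chips; eligible A, E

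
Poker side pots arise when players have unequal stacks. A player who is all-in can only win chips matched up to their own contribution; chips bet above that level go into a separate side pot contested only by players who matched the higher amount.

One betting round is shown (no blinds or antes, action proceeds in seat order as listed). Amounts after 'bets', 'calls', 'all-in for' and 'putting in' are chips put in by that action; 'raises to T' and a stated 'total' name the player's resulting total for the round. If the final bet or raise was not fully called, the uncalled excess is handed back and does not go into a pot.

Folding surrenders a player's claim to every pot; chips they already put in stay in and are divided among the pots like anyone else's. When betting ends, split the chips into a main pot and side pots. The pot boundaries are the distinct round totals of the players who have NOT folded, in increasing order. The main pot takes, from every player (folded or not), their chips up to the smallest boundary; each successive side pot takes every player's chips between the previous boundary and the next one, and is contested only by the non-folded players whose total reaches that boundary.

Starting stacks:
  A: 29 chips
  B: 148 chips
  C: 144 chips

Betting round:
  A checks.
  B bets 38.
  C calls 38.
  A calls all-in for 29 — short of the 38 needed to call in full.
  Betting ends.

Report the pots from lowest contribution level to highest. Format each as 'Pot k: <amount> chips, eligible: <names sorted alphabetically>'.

Contributions: A=29, B=38, C=38
Pot levels (distinct totals of non-folded players): 29, 38
Layer 1-29: 29 each from A, B, C = 29*3 = 87 chips; eligible A, B, C
Layer 30-38: 9 each from B, C = 9*2 = 18 chips; eligible B, C

Pot 1: 87 chips, eligible: A, B, C
Pot 2: 18 chips, eligible: B, C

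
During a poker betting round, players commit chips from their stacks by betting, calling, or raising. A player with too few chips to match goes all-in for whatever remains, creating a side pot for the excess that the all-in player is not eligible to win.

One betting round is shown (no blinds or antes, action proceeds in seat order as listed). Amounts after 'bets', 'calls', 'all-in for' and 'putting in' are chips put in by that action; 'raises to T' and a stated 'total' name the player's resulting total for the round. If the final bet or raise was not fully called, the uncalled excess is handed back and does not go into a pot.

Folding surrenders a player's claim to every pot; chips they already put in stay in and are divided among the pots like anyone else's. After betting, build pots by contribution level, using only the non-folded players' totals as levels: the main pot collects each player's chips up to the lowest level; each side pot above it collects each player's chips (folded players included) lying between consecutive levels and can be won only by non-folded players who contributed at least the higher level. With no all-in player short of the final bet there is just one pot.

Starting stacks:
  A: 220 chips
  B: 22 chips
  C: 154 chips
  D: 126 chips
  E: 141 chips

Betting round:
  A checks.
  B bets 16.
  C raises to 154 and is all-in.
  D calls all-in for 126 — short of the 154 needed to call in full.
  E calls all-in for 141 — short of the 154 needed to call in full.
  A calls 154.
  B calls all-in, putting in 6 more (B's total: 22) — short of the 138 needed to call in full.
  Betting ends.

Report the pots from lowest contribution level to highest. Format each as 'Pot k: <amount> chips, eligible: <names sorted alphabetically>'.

Pot 1: 110 chips, eligible: A, B, C, D, E
Pot 2: 416 chips, eligible: A, C, D, E
Pot 3: 45 chips, eligible: A, C, E
Pot 4: 26 chips, eligible: A, C

Derivation:
Contributions: A=154, B=22, C=154, D=126, E=141
Pot levels (distinct totals of non-folded players): 22, 126, 141, 154
Layer 1-22: 22 each from A, B, C, D, E = 22*5 = 110 chips; eligible A, B, C, D, E
Layer 23-126: 104 each from A, C, D, E = 104*4 = 416 chips; eligible A, C, D, E
Layer 127-141: 15 each from A, C, E = 15*3 = 45 chips; eligible A, C, E
Layer 142-154: 13 each from A, C = 13*2 = 26 chips; eligible A, C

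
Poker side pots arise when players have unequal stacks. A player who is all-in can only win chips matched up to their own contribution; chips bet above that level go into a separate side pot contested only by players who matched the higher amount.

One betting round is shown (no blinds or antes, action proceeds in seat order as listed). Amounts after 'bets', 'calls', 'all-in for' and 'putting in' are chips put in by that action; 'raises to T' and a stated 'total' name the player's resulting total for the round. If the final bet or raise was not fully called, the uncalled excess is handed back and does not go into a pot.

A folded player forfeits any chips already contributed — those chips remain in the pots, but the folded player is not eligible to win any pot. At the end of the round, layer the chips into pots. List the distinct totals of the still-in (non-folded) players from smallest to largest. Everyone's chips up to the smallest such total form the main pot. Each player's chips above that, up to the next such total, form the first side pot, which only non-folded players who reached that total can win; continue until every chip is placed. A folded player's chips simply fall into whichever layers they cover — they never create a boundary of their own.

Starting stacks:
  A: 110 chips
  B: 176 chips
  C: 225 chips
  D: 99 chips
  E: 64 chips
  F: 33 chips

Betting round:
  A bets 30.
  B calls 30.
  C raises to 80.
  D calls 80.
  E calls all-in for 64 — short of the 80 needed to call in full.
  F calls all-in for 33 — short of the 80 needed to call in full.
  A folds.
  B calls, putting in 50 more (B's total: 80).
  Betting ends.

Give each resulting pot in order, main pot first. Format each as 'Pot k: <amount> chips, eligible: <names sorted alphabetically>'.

Contributions: A=30, B=80, C=80, D=80, E=64, F=33
Folded: A
Pot levels (distinct totals of non-folded players): 33, 64, 80
Layer 1-33: A 30 + B 33 + C 33 + D 33 + E 33 + F 33 = 195 chips; eligible B, C, D, E, F
Layer 34-64: 31 each from B, C, D, E = 31*4 = 124 chips; eligible B, C, D, E
Layer 65-80: 16 each from B, C, D = 16*3 = 48 chips; eligible B, C, D

Pot 1: 195 chips, eligible: B, C, D, E, F
Pot 2: 124 chips, eligible: B, C, D, E
Pot 3: 48 chips, eligible: B, C, D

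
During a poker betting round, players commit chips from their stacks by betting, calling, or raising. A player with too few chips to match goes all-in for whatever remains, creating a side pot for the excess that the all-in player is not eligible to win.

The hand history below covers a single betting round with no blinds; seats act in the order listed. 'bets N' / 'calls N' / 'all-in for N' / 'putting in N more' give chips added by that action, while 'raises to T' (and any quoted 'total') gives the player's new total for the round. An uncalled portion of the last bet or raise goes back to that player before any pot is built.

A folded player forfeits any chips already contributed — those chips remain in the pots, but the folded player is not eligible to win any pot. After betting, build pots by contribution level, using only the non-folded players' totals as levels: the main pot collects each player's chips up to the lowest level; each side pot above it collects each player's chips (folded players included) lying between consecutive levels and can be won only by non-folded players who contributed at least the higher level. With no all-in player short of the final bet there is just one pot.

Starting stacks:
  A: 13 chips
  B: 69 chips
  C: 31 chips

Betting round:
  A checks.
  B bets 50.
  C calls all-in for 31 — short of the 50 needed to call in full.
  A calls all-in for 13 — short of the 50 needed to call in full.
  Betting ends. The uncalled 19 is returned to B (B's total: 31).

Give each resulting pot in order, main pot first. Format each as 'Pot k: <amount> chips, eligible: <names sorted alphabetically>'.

Pot 1: 39 chips, eligible: A, B, C
Pot 2: 36 chips, eligible: B, C

Derivation:
Contributions (after 19 returned to B): A=13, B=31, C=31
Pot levels (distinct totals of non-folded players): 13, 31
Layer 1-13: 13 each from A, B, C = 13*3 = 39 chips; eligible A, B, C
Layer 14-31: 18 each from B, C = 18*2 = 36 chips; eligible B, C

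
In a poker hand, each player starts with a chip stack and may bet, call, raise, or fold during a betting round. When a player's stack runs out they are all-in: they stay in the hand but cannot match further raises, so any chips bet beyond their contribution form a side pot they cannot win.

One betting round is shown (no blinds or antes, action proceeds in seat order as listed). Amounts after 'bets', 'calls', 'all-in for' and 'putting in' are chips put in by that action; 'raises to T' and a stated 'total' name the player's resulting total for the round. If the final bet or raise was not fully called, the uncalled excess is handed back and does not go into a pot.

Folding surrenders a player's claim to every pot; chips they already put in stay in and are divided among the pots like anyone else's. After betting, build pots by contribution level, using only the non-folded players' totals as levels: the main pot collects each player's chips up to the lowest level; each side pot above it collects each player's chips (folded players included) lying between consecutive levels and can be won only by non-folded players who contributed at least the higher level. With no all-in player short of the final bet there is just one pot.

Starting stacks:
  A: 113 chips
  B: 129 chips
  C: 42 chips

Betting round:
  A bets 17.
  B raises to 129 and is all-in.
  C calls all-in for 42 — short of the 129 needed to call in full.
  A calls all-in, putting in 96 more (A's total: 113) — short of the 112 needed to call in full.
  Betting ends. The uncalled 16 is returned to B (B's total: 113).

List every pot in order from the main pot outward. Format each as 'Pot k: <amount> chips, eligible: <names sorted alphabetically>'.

Contributions (after 16 returned to B): A=113, B=113, C=42
Pot levels (distinct totals of non-folded players): 42, 113
Layer 1-42: 42 each from A, B, C = 42*3 = 126 chips; eligible A, B, C
Layer 43-113: 71 each from A, B = 71*2 = 142 chips; eligible A, B

Pot 1: 126 chips, eligible: A, B, C
Pot 2: 142 chips, eligible: A, B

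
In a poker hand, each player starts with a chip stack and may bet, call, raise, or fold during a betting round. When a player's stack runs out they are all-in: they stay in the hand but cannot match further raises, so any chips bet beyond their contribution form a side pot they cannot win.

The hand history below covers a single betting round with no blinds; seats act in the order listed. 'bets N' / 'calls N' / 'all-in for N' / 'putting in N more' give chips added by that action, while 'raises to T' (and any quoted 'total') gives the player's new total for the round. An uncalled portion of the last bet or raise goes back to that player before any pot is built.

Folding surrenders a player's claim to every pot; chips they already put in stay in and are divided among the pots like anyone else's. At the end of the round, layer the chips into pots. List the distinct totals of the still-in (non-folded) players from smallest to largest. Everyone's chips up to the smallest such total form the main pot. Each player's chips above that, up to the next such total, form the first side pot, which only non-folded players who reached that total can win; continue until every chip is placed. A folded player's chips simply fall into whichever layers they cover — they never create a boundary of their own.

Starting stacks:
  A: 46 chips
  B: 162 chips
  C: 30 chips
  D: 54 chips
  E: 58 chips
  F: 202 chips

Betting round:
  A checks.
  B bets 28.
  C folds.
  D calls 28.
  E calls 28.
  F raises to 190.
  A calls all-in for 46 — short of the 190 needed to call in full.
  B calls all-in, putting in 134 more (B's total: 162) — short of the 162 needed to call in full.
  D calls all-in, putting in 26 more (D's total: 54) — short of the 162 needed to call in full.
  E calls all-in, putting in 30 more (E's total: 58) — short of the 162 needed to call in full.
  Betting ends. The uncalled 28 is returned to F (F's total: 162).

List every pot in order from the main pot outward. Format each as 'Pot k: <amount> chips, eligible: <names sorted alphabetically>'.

Contributions (after 28 returned to F): A=46, B=162, D=54, E=58, F=162
Folded: C
Pot levels (distinct totals of non-folded players): 46, 54, 58, 162
Layer 1-46: 46 each from A, B, D, E, F = 46*5 = 230 chips; eligible A, B, D, E, F
Layer 47-54: 8 each from B, D, E, F = 8*4 = 32 chips; eligible B, D, E, F
Layer 55-58: 4 each from B, E, F = 4*3 = 12 chips; eligible B, E, F
Layer 59-162: 104 each from B, F = 104*2 = 208 chips; eligible B, F

Pot 1: 230 chips, eligible: A, B, D, E, F
Pot 2: 32 chips, eligible: B, D, E, F
Pot 3: 12 chips, eligible: B, E, F
Pot 4: 208 chips, eligible: B, F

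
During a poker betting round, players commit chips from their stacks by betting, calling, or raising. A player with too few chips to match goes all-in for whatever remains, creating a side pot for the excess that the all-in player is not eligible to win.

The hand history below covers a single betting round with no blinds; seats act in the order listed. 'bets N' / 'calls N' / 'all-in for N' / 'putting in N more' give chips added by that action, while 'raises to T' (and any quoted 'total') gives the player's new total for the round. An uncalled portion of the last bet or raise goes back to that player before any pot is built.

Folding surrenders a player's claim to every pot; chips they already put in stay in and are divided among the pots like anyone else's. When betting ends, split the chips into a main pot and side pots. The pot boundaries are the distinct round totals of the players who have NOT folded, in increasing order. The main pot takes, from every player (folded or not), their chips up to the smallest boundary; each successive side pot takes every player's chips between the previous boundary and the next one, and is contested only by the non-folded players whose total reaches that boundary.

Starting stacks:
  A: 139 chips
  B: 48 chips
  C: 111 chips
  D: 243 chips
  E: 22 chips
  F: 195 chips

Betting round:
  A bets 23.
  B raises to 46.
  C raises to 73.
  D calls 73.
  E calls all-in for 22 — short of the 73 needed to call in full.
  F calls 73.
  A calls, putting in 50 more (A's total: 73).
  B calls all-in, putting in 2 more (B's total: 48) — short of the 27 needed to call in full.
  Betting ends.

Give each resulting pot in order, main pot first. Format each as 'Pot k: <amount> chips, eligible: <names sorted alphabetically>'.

Pot 1: 132 chips, eligible: A, B, C, D, E, F
Pot 2: 130 chips, eligible: A, B, C, D, F
Pot 3: 100 chips, eligible: A, C, D, F

Derivation:
Contributions: A=73, B=48, C=73, D=73, E=22, F=73
Pot levels (distinct totals of non-folded players): 22, 48, 73
Layer 1-22: 22 each from A, B, C, D, E, F = 22*6 = 132 chips; eligible A, B, C, D, E, F
Layer 23-48: 26 each from A, B, C, D, F = 26*5 = 130 chips; eligible A, B, C, D, F
Layer 49-73: 25 each from A, C, D, F = 25*4 = 100 chips; eligible A, C, D, F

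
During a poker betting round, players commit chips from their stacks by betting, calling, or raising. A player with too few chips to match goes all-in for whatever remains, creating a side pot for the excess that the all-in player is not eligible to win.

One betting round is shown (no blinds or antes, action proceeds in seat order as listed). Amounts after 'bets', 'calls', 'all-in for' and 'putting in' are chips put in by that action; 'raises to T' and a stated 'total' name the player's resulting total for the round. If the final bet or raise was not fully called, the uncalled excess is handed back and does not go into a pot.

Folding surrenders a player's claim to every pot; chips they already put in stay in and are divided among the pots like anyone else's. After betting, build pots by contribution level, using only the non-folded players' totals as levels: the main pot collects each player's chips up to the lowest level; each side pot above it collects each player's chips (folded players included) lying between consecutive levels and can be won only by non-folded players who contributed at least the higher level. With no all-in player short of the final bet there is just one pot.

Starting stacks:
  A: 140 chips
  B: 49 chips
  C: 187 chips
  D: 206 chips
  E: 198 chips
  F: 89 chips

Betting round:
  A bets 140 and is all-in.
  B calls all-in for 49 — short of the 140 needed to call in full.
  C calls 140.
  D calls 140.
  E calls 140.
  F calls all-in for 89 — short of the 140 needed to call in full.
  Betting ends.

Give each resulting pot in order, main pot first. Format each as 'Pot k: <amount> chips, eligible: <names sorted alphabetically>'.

Contributions: A=140, B=49, C=140, D=140, E=140, F=89
Pot levels (distinct totals of non-folded players): 49, 89, 140
Layer 1-49: 49 each from A, B, C, D, E, F = 49*6 = 294 chips; eligible A, B, C, D, E, F
Layer 50-89: 40 each from A, C, D, E, F = 40*5 = 200 chips; eligible A, C, D, E, F
Layer 90-140: 51 each from A, C, D, E = 51*4 = 204 chips; eligible A, C, D, E

Pot 1: 294 chips, eligible: A, B, C, D, E, F
Pot 2: 200 chips, eligible: A, C, D, E, F
Pot 3: 204 chips, eligible: A, C, D, E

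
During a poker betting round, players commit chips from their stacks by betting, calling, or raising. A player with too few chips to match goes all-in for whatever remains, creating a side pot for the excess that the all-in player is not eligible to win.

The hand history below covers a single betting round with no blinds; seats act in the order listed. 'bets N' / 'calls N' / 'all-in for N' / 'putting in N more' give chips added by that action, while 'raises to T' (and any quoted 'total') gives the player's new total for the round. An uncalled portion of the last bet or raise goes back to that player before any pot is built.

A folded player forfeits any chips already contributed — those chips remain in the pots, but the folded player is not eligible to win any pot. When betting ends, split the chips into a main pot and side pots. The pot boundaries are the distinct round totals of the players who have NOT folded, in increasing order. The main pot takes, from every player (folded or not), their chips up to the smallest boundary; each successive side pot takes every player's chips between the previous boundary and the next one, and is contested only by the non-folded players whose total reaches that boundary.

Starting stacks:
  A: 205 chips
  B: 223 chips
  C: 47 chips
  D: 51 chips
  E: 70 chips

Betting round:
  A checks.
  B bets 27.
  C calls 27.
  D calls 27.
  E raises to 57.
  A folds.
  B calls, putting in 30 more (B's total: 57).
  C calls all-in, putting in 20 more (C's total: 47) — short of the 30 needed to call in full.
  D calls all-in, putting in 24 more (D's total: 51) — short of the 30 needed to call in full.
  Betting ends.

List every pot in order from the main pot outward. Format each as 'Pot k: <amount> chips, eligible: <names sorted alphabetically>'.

Contributions: B=57, C=47, D=51, E=57
Folded: A
Pot levels (distinct totals of non-folded players): 47, 51, 57
Layer 1-47: 47 each from B, C, D, E = 47*4 = 188 chips; eligible B, C, D, E
Layer 48-51: 4 each from B, D, E = 4*3 = 12 chips; eligible B, D, E
Layer 52-57: 6 each from B, E = 6*2 = 12 chips; eligible B, E

Pot 1: 188 chips, eligible: B, C, D, E
Pot 2: 12 chips, eligible: B, D, E
Pot 3: 12 chips, eligible: B, E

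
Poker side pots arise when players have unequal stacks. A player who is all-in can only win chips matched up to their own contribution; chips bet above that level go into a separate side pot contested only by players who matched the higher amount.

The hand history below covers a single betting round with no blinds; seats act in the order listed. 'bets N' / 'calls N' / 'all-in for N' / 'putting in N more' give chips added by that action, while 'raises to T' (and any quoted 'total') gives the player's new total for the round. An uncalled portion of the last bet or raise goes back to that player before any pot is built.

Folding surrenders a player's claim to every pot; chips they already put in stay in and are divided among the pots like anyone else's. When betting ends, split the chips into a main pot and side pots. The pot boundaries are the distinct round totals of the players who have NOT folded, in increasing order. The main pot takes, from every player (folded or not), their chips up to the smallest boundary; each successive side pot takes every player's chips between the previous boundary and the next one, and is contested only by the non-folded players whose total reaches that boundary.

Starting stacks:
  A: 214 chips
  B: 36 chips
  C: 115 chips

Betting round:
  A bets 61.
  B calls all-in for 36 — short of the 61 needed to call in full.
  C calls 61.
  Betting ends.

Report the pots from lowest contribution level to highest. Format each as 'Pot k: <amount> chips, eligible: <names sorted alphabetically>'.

Pot 1: 108 chips, eligible: A, B, C
Pot 2: 50 chips, eligible: A, C

Derivation:
Contributions: A=61, B=36, C=61
Pot levels (distinct totals of non-folded players): 36, 61
Layer 1-36: 36 each from A, B, C = 36*3 = 108 chips; eligible A, B, C
Layer 37-61: 25 each from A, C = 25*2 = 50 chips; eligible A, C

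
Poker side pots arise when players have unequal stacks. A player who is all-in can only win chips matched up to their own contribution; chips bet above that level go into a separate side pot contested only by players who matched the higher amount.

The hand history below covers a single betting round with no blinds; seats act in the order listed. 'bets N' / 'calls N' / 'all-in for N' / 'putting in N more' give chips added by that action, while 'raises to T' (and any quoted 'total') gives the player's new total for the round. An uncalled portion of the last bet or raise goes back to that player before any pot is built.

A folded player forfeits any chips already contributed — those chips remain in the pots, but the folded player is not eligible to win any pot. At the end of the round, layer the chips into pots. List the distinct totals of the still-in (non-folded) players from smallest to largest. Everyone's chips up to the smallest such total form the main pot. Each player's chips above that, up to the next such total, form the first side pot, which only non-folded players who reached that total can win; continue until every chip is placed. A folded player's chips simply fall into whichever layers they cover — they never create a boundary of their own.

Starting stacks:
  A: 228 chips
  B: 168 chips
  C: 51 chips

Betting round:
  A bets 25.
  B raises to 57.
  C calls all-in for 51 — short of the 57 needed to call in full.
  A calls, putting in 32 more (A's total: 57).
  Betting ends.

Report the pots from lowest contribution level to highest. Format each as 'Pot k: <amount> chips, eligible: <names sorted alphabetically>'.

Contributions: A=57, B=57, C=51
Pot levels (distinct totals of non-folded players): 51, 57
Layer 1-51: 51 each from A, B, C = 51*3 = 153 chips; eligible A, B, C
Layer 52-57: 6 each from A, B = 6*2 = 12 chips; eligible A, B

Pot 1: 153 chips, eligible: A, B, C
Pot 2: 12 chips, eligible: A, B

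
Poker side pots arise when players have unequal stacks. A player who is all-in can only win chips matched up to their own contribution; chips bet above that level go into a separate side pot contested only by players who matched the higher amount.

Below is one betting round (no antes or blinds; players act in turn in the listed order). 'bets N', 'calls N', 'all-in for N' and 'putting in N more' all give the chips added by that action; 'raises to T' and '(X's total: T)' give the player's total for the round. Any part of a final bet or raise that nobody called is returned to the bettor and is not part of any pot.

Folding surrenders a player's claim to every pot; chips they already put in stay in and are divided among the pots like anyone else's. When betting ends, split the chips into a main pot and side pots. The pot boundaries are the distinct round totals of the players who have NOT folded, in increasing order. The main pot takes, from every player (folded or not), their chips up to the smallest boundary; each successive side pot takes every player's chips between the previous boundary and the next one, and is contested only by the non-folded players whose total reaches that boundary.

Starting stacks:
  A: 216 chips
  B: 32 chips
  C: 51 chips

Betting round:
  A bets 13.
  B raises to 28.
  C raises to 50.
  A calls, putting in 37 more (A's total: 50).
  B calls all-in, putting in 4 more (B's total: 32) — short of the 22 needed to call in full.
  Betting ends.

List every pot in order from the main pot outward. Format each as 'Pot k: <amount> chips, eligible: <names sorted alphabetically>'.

Contributions: A=50, B=32, C=50
Pot levels (distinct totals of non-folded players): 32, 50
Layer 1-32: 32 each from A, B, C = 32*3 = 96 chips; eligible A, B, C
Layer 33-50: 18 each from A, C = 18*2 = 36 chips; eligible A, C

Pot 1: 96 chips, eligible: A, B, C
Pot 2: 36 chips, eligible: A, C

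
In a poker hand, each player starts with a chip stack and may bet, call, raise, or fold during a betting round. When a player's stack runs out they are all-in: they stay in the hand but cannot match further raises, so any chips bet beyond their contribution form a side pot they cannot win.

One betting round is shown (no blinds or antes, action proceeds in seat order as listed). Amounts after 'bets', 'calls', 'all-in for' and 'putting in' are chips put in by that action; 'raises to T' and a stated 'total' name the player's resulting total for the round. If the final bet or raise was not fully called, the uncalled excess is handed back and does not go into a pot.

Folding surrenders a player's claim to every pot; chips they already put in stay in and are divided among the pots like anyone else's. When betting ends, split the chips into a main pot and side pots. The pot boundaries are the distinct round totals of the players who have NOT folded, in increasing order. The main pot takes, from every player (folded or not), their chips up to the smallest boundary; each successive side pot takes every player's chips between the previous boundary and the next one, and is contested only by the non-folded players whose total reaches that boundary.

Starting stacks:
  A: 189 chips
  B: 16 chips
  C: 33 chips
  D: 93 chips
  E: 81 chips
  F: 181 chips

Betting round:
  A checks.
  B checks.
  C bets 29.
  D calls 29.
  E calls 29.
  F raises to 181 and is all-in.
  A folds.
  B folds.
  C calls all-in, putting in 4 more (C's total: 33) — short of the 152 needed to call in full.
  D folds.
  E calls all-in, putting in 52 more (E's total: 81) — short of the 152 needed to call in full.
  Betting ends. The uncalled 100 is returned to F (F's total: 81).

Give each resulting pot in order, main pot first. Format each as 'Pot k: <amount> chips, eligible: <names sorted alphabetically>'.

Pot 1: 128 chips, eligible: C, E, F
Pot 2: 96 chips, eligible: E, F

Derivation:
Contributions (after 100 returned to F): C=33, D=29, E=81, F=81
Folded: A, B, D
Pot levels (distinct totals of non-folded players): 33, 81
Layer 1-33: C 33 + D 29 + E 33 + F 33 = 128 chips; eligible C, E, F
Layer 34-81: 48 each from E, F = 48*2 = 96 chips; eligible E, F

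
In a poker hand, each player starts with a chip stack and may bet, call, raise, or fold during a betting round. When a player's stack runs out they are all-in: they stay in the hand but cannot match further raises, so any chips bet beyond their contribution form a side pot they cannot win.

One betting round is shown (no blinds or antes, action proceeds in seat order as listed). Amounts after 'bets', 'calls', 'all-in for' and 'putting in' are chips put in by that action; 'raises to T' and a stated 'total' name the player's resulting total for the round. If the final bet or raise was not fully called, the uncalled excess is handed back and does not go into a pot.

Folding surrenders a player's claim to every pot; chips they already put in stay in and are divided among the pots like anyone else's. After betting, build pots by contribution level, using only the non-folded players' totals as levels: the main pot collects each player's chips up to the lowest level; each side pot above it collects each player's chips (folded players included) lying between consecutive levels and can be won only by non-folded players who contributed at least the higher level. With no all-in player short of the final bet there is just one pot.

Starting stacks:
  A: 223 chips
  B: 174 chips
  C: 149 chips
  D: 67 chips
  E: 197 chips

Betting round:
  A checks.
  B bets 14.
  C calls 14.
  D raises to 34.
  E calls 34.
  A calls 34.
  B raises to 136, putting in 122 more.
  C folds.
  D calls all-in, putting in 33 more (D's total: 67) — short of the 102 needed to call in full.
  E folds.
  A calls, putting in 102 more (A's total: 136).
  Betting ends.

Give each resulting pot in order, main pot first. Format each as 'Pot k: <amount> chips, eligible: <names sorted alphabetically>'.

Contributions: A=136, B=136, C=14, D=67, E=34
Folded: C, E
Pot levels (distinct totals of non-folded players): 67, 136
Layer 1-67: A 67 + B 67 + C 14 + D 67 + E 34 = 249 chips; eligible A, B, D
Layer 68-136: 69 each from A, B = 69*2 = 138 chips; eligible A, B

Pot 1: 249 chips, eligible: A, B, D
Pot 2: 138 chips, eligible: A, B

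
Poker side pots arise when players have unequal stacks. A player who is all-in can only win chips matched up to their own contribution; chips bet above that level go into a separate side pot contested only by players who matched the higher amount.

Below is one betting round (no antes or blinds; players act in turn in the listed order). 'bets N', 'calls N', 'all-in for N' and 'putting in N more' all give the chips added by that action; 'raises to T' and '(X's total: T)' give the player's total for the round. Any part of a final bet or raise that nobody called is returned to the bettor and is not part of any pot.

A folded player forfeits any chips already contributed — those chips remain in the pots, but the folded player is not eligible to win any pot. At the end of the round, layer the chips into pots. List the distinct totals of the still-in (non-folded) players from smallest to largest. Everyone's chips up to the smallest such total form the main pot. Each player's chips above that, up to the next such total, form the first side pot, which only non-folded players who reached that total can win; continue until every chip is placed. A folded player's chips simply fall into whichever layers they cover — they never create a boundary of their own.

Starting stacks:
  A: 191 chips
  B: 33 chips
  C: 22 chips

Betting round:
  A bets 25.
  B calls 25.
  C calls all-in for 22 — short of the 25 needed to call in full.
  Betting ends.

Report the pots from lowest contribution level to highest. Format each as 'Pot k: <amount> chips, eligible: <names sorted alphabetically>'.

Contributions: A=25, B=25, C=22
Pot levels (distinct totals of non-folded players): 22, 25
Layer 1-22: 22 each from A, B, C = 22*3 = 66 chips; eligible A, B, C
Layer 23-25: 3 each from A, B = 3*2 = 6 chips; eligible A, B

Pot 1: 66 chips, eligible: A, B, C
Pot 2: 6 chips, eligible: A, B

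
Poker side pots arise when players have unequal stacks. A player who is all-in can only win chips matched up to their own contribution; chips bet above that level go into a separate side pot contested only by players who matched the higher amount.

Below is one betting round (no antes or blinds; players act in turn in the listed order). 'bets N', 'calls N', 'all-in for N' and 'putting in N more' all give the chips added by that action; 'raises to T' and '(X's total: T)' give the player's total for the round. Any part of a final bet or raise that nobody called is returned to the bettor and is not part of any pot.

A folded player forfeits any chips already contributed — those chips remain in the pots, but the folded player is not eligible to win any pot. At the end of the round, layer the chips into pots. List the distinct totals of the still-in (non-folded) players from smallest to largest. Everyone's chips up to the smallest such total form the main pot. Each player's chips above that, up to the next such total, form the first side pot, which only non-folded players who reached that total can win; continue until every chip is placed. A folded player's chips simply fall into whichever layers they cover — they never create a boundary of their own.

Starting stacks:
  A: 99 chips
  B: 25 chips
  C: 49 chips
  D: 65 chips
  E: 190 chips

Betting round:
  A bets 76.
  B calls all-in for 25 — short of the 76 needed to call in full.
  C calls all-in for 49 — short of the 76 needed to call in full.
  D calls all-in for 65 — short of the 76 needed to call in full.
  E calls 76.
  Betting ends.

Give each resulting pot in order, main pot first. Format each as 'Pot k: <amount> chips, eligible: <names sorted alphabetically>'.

Pot 1: 125 chips, eligible: A, B, C, D, E
Pot 2: 96 chips, eligible: A, C, D, E
Pot 3: 48 chips, eligible: A, D, E
Pot 4: 22 chips, eligible: A, E

Derivation:
Contributions: A=76, B=25, C=49, D=65, E=76
Pot levels (distinct totals of non-folded players): 25, 49, 65, 76
Layer 1-25: 25 each from A, B, C, D, E = 25*5 = 125 chips; eligible A, B, C, D, E
Layer 26-49: 24 each from A, C, D, E = 24*4 = 96 chips; eligible A, C, D, E
Layer 50-65: 16 each from A, D, E = 16*3 = 48 chips; eligible A, D, E
Layer 66-76: 11 each from A, E = 11*2 = 22 chips; eligible A, E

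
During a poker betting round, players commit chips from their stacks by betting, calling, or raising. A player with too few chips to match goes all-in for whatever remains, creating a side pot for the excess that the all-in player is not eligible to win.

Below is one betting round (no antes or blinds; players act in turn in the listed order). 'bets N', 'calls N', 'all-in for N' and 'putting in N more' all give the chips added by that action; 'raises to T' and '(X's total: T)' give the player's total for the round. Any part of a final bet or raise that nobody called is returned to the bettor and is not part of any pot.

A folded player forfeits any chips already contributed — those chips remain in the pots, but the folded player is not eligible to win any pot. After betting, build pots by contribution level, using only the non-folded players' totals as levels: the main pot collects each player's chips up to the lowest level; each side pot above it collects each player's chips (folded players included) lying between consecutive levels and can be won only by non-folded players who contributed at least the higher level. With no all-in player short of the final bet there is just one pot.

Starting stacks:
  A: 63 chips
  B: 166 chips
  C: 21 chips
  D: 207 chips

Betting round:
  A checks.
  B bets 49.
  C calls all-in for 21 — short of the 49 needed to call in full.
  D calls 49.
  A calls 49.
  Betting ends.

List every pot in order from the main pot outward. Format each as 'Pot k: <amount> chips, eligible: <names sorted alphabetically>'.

Pot 1: 84 chips, eligible: A, B, C, D
Pot 2: 84 chips, eligible: A, B, D

Derivation:
Contributions: A=49, B=49, C=21, D=49
Pot levels (distinct totals of non-folded players): 21, 49
Layer 1-21: 21 each from A, B, C, D = 21*4 = 84 chips; eligible A, B, C, D
Layer 22-49: 28 each from A, B, D = 28*3 = 84 chips; eligible A, B, D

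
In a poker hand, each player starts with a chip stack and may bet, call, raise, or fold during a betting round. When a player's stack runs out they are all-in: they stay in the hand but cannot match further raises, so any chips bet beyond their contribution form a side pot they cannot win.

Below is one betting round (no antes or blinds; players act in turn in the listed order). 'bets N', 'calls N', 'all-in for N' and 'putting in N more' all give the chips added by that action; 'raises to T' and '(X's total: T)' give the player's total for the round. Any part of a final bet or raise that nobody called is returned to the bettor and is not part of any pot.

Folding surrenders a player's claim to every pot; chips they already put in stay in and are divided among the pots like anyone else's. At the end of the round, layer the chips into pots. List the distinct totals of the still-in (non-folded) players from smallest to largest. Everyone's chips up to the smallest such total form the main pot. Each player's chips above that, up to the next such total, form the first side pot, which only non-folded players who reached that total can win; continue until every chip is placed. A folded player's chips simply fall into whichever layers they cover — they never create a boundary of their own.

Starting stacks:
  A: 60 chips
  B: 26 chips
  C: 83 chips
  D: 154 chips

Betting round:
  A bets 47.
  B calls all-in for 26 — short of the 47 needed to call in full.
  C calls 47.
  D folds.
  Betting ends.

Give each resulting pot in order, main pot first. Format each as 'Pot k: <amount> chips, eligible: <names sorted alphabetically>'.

Pot 1: 78 chips, eligible: A, B, C
Pot 2: 42 chips, eligible: A, C

Derivation:
Contributions: A=47, B=26, C=47
Folded: D
Pot levels (distinct totals of non-folded players): 26, 47
Layer 1-26: 26 each from A, B, C = 26*3 = 78 chips; eligible A, B, C
Layer 27-47: 21 each from A, C = 21*2 = 42 chips; eligible A, C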